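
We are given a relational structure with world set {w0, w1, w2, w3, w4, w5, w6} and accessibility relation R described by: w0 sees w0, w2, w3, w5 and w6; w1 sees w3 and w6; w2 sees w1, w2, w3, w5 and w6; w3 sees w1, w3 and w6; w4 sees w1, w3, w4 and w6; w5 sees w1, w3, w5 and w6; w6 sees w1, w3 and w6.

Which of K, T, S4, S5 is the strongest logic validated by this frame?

Reflexive (axiom T): no — w1 is not related to itself.
Transitive (axiom 4): no — w0 R w2 and w2 R w1, but not w0 R w1.
Euclidean (axiom 5): no — w0 R w3 and w0 R w2, but not w3 R w2.
So F validates K; T would additionally require R to be reflexive. The strongest is K.

K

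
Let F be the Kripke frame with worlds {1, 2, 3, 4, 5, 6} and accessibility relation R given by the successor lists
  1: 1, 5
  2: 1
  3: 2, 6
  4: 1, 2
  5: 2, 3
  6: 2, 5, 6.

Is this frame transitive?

Transitive: no — 1 R 5 and 5 R 2, but not 1 R 2.

No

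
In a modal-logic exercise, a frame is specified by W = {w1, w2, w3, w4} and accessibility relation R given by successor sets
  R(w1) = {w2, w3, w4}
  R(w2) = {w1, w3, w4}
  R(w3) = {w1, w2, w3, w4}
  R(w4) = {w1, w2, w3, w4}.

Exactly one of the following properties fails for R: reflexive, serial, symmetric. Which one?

reflexive

Reflexive: no — w1 is not related to itself.
Serial: yes — every world has a successor (e.g. w1 R w2).
Symmetric: yes — every pair in R has its reverse in R.
Only reflexive fails.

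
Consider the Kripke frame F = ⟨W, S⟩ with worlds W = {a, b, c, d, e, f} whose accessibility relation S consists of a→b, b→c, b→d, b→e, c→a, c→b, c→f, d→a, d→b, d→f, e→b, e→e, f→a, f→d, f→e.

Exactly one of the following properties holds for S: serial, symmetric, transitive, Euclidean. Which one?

Serial: yes — every world has a successor (e.g. a S b).
Symmetric: no — a S b but not b S a.
Transitive: no — a S b and b S c, but not a S c.
Euclidean: no — b S c and b S d, but not c S d.
Only serial holds.

serial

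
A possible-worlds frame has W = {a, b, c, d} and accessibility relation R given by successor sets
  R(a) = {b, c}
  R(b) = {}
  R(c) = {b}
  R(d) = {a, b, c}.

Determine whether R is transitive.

Transitive: yes — every two-step R-path is closed by a direct edge.

Yes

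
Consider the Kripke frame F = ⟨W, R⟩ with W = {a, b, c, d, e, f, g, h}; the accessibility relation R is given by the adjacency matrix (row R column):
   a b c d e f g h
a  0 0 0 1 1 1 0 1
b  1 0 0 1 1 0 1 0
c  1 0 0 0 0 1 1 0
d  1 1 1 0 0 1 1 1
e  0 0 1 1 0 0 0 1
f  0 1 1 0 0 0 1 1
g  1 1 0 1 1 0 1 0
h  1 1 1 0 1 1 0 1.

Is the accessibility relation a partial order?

No

Reflexive: no — a is not related to itself.
Transitive: no — a R d and d R b, but not a R b.
Antisymmetric: no — a R d and d R a with a ≠ d.
So R is not a partial order.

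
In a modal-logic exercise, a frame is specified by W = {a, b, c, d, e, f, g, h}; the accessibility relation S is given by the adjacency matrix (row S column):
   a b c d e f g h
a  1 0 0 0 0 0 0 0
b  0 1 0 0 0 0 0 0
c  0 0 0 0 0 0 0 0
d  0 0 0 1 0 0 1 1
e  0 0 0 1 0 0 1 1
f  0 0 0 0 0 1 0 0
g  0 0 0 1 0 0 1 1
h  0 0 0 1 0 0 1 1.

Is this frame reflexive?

Reflexive: no — c is not related to itself.

No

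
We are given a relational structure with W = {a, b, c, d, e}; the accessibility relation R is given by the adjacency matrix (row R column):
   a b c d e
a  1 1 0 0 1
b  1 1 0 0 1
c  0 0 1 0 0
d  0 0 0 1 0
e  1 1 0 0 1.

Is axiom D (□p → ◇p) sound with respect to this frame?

Axiom D corresponds to the accessibility relation being serial.
Serial: yes — every world has a successor (e.g. a R a).

Yes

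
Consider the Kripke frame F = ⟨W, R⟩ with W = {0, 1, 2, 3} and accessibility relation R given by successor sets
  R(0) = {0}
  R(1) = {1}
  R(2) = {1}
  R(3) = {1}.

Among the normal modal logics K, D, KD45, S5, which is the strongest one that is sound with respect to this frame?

Serial (axiom D): yes — every world has a successor (e.g. 0 R 0).
Euclidean (axiom 5): yes — any two successors of a common world are R-related.
Transitive (axiom 4): yes — every two-step R-path is closed by a direct edge.
Reflexive (axiom T): no — 2 is not related to itself.
So F validates K, D, KD45; S5 would additionally require R to be reflexive. The strongest is KD45.

KD45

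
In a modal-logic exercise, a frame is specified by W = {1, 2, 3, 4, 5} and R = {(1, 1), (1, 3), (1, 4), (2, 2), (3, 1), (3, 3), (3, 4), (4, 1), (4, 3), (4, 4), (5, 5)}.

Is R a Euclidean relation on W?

Euclidean: yes — any two successors of a common world are R-related.

Yes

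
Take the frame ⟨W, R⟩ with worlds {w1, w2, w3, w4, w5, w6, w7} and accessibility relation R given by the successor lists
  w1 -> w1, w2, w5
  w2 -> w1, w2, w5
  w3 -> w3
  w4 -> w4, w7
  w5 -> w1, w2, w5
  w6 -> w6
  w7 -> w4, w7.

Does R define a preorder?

Reflexive: yes — every world is R-related to itself.
Transitive: yes — every two-step R-path is closed by a direct edge.
So R is a preorder.

Yes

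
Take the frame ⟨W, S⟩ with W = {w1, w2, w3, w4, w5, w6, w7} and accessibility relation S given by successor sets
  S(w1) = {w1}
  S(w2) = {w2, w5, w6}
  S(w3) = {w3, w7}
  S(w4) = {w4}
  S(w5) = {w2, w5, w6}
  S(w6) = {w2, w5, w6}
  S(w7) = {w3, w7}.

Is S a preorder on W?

Reflexive: yes — every world is S-related to itself.
Transitive: yes — every two-step S-path is closed by a direct edge.
So S is a preorder.

Yes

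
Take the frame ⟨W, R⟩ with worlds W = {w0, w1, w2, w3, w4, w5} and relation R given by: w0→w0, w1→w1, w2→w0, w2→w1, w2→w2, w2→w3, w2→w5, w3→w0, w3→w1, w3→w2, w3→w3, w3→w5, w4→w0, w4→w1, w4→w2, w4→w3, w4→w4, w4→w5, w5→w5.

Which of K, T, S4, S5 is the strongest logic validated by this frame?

Reflexive (axiom T): yes — every world is R-related to itself.
Transitive (axiom 4): yes — every two-step R-path is closed by a direct edge.
Euclidean (axiom 5): no — w2 R w0 and w2 R w1, but not w0 R w1.
So F validates K, T, S4; S5 would additionally require R to be Euclidean. The strongest is S4.

S4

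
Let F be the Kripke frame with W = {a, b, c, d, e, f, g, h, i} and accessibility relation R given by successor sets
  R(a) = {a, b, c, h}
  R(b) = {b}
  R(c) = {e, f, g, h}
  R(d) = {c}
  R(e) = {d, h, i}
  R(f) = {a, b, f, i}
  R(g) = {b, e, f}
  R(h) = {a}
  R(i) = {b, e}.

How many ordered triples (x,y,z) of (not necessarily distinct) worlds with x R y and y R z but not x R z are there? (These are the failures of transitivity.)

32

Enumerating: (a,c,e), (a,c,f), (a,c,g), (c,e,d), (c,e,i), (c,f,a), (c,f,b), (c,f,i), (c,g,b), (c,h,a), (d,c,e), (d,c,f), … and 20 more.
Total: 32.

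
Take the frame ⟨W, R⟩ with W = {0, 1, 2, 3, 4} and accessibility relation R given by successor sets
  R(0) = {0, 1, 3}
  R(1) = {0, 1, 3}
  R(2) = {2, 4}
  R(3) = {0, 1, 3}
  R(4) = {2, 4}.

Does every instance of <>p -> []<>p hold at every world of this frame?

Yes

Axiom 5 corresponds to the accessibility relation being Euclidean.
Euclidean: yes — any two successors of a common world are R-related.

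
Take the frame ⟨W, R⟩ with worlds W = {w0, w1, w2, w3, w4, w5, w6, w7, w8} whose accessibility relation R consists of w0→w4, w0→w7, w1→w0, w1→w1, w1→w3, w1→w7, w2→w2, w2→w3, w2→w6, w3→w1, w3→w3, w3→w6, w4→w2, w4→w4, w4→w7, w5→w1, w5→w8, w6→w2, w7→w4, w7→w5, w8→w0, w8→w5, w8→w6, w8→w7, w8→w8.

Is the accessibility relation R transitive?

No

Transitive: no — w0 R w4 and w4 R w2, but not w0 R w2.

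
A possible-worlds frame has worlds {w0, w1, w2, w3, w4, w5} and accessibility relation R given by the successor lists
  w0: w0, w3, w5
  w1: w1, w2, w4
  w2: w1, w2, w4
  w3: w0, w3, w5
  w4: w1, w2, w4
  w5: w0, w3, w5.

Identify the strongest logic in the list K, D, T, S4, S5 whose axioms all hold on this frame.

Serial (axiom D): yes — every world has a successor (e.g. w0 R w0).
Reflexive (axiom T): yes — every world is R-related to itself.
Transitive (axiom 4): yes — every two-step R-path is closed by a direct edge.
Euclidean (axiom 5): yes — any two successors of a common world are R-related.
So F validates K, D, T, S4, S5. The strongest is S5.

S5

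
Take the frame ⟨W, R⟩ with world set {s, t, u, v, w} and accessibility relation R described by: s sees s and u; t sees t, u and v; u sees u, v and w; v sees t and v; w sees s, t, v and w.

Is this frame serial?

Serial: yes — every world has a successor (e.g. s R s).

Yes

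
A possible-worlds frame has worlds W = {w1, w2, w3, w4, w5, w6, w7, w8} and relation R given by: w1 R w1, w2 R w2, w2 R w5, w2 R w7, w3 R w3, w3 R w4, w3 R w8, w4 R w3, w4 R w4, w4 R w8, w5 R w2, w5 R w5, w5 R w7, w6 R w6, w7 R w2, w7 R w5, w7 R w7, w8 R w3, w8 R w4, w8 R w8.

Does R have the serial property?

Yes

Serial: yes — every world has a successor (e.g. w1 R w1).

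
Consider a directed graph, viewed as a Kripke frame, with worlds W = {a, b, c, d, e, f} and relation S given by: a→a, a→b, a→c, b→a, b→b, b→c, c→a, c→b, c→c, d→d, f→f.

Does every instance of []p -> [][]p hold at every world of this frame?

The schema 4 characterises exactly the transitive frames.
Transitive: yes — every two-step S-path is closed by a direct edge.

Yes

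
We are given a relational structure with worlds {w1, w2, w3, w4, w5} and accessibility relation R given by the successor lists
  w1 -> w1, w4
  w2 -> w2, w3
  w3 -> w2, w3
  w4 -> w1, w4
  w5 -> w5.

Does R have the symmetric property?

Symmetric: yes — every pair in R has its reverse in R.

Yes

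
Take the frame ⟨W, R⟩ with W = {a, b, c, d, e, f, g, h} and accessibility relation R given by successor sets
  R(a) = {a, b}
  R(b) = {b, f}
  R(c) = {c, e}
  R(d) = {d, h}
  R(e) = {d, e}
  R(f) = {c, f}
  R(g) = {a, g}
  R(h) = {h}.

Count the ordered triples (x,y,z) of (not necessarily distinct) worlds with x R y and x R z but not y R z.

7

Enumerating: (a,b,a), (b,f,b), (c,e,c), (d,h,d), (e,d,e), (f,c,f), (g,a,g).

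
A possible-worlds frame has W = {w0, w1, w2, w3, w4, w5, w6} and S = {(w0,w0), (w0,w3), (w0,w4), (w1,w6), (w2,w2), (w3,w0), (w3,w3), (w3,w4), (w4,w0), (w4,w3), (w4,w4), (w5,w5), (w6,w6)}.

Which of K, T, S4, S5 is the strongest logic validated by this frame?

K

Reflexive (axiom T): no — w1 is not related to itself.
Transitive (axiom 4): yes — every two-step S-path is closed by a direct edge.
Euclidean (axiom 5): yes — any two successors of a common world are S-related.
So F validates K; T would additionally require S to be reflexive. The strongest is K.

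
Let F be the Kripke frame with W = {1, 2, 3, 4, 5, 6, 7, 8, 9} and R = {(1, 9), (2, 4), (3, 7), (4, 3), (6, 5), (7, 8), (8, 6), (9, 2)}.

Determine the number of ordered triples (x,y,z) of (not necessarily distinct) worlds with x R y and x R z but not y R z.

8

Enumerating: (1,9,9), (2,4,4), (3,7,7), (4,3,3), (6,5,5), (7,8,8), (8,6,6), (9,2,2).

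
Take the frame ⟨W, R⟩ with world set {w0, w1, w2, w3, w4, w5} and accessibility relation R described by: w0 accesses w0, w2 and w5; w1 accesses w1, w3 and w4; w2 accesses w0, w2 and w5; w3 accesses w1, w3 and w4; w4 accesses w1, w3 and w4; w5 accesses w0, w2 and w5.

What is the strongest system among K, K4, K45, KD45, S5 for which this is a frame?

Transitive (axiom 4): yes — every two-step R-path is closed by a direct edge.
Euclidean (axiom 5): yes — any two successors of a common world are R-related.
Serial (axiom D): yes — every world has a successor (e.g. w0 R w0).
Reflexive (axiom T): yes — every world is R-related to itself.
So F validates K, K4, K45, KD45, S5. The strongest is S5.

S5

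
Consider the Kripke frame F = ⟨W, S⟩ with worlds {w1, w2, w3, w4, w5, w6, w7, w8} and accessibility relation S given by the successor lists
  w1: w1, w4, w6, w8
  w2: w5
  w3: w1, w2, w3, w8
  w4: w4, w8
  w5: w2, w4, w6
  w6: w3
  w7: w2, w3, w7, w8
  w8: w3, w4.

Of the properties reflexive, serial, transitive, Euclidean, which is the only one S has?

serial

Reflexive: no — w2 is not related to itself.
Serial: yes — every world has a successor (e.g. w1 S w1).
Transitive: no — w1 S w6 and w6 S w3, but not w1 S w3.
Euclidean: no — w1 S w4 and w1 S w6, but not w4 S w6.
Only serial holds.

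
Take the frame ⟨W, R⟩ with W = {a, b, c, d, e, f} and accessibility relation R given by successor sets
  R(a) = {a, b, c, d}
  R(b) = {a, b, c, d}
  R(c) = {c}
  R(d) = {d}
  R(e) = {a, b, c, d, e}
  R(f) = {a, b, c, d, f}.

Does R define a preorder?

Yes

Reflexive: yes — every world is R-related to itself.
Transitive: yes — every two-step R-path is closed by a direct edge.
So R is a preorder.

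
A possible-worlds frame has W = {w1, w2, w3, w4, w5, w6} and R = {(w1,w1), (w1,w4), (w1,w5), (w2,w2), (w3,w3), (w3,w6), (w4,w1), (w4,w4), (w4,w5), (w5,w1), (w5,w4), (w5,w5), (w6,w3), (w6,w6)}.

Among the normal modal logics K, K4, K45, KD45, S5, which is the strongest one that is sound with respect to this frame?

S5

Transitive (axiom 4): yes — every two-step R-path is closed by a direct edge.
Euclidean (axiom 5): yes — any two successors of a common world are R-related.
Serial (axiom D): yes — every world has a successor (e.g. w1 R w1).
Reflexive (axiom T): yes — every world is R-related to itself.
So F validates K, K4, K45, KD45, S5. The strongest is S5.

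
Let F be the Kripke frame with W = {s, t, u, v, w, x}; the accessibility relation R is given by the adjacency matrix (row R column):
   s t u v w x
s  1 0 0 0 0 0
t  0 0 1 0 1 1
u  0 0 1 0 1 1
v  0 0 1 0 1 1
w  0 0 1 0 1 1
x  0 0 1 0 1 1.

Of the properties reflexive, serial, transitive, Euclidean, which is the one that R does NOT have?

reflexive

Reflexive: no — t is not related to itself.
Serial: yes — every world has a successor (e.g. s R s).
Transitive: yes — every two-step R-path is closed by a direct edge.
Euclidean: yes — any two successors of a common world are R-related.
Only reflexive fails.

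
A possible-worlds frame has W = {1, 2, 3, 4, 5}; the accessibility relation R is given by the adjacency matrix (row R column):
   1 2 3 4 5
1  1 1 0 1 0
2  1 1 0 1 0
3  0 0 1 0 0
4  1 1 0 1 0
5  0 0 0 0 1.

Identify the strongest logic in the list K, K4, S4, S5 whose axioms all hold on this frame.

Transitive (axiom 4): yes — every two-step R-path is closed by a direct edge.
Reflexive (axiom T): yes — every world is R-related to itself.
Euclidean (axiom 5): yes — any two successors of a common world are R-related.
So F validates K, K4, S4, S5. The strongest is S5.

S5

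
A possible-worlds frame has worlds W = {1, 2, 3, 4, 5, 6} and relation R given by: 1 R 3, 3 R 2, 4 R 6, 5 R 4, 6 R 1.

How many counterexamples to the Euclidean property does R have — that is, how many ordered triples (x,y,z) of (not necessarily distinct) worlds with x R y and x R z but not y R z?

Enumerating: (1,3,3), (3,2,2), (4,6,6), (5,4,4), (6,1,1).

5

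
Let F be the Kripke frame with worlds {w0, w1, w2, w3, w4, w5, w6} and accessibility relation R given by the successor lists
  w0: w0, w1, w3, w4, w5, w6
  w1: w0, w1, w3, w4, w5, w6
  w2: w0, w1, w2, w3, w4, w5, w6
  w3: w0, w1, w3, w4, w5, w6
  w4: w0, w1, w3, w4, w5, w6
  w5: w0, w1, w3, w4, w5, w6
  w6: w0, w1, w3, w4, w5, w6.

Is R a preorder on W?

Yes

Reflexive: yes — every world is R-related to itself.
Transitive: yes — every two-step R-path is closed by a direct edge.
So R is a preorder.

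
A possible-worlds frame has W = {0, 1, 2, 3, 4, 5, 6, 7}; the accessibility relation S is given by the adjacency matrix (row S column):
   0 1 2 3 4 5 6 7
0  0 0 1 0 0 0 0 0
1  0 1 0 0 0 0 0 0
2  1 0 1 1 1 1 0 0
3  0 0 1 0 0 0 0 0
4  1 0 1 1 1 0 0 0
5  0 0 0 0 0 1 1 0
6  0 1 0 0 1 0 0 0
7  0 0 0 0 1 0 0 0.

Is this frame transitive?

No

Transitive: no — 0 S 2 and 2 S 3, but not 0 S 3.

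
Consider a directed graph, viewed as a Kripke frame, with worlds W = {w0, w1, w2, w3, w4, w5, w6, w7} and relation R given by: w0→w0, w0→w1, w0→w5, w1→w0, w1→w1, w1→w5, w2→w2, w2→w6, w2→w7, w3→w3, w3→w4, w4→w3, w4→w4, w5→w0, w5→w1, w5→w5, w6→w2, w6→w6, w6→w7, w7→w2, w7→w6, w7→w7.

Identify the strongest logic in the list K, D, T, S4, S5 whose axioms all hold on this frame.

Serial (axiom D): yes — every world has a successor (e.g. w0 R w0).
Reflexive (axiom T): yes — every world is R-related to itself.
Transitive (axiom 4): yes — every two-step R-path is closed by a direct edge.
Euclidean (axiom 5): yes — any two successors of a common world are R-related.
So F validates K, D, T, S4, S5. The strongest is S5.

S5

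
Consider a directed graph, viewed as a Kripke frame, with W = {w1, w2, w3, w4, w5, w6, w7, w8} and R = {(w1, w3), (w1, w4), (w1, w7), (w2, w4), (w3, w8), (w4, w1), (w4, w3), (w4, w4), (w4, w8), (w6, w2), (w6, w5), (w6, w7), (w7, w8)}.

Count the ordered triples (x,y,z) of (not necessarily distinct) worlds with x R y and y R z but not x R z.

10

Enumerating: (w1,w3,w8), (w1,w4,w1), (w1,w4,w8), (w1,w7,w8), (w2,w4,w1), (w2,w4,w3), (w2,w4,w8), (w4,w1,w7), (w6,w2,w4), (w6,w7,w8).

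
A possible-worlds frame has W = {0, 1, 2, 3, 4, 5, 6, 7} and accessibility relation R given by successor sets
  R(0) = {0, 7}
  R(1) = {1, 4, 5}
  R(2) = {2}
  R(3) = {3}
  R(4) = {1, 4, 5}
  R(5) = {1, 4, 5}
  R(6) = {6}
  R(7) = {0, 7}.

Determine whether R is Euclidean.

Yes

Euclidean: yes — any two successors of a common world are R-related.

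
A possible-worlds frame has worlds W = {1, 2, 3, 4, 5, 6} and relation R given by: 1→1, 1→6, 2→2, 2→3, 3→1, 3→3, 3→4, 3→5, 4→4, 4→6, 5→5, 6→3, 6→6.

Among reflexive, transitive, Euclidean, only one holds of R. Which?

Reflexive: yes — every world is R-related to itself.
Transitive: no — 1 R 6 and 6 R 3, but not 1 R 3.
Euclidean: no — 3 R 1 and 3 R 4, but not 1 R 4.
Only reflexive holds.

reflexive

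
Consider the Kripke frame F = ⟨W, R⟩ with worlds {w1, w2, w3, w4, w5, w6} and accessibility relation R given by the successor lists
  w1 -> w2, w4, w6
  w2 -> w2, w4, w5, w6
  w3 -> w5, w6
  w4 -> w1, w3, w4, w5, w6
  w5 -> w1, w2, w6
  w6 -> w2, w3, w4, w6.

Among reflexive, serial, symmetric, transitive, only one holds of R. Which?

serial

Reflexive: no — w1 is not related to itself.
Serial: yes — every world has a successor (e.g. w1 R w2).
Symmetric: no — w1 R w2 but not w2 R w1.
Transitive: no — w1 R w2 and w2 R w5, but not w1 R w5.
Only serial holds.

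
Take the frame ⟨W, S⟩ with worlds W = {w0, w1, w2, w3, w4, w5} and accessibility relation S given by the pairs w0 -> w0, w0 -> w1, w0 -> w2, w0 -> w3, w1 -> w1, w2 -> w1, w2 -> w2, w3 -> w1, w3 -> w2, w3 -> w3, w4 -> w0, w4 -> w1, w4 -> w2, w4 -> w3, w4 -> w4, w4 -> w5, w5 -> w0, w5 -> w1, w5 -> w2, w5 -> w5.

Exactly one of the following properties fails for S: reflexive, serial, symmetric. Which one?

Reflexive: yes — every world is S-related to itself.
Serial: yes — every world has a successor (e.g. w0 S w0).
Symmetric: no — w0 S w1 but not w1 S w0.
Only symmetric fails.

symmetric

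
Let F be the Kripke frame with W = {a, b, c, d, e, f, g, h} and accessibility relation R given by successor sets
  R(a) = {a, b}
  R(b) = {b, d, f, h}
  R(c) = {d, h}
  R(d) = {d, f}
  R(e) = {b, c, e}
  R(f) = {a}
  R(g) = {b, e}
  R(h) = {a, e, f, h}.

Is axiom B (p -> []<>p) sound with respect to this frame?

No

The schema B characterises exactly the symmetric frames.
Symmetric: no — a R b but not b R a.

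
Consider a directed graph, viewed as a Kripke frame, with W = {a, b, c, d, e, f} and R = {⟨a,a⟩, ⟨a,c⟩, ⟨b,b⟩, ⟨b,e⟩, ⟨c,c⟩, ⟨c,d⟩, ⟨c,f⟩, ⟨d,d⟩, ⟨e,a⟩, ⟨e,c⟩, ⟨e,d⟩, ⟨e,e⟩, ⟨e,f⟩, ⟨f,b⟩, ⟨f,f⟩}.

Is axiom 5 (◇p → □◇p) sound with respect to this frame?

No

The schema 5 characterises exactly the Euclidean frames.
Euclidean: no — c R d and c R f, but not d R f.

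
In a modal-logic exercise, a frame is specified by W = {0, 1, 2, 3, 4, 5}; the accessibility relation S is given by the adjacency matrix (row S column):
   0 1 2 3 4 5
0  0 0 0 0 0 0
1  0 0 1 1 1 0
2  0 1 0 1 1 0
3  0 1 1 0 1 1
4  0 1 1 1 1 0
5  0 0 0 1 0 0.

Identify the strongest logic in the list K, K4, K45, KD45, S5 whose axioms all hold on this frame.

K

Transitive (axiom 4): no — 1 S 3 and 3 S 5, but not 1 S 5.
Euclidean (axiom 5): no — 3 S 1 and 3 S 5, but not 1 S 5.
Serial (axiom D): no — 0 has no S-successor.
Reflexive (axiom T): no — 0 is not related to itself.
So F validates K; K4 would additionally require S to be transitive. The strongest is K.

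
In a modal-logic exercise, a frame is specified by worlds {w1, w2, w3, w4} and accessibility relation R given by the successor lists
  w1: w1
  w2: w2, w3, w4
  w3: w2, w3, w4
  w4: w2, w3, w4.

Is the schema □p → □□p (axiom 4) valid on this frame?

Axiom 4 corresponds to the accessibility relation being transitive.
Transitive: yes — every two-step R-path is closed by a direct edge.

Yes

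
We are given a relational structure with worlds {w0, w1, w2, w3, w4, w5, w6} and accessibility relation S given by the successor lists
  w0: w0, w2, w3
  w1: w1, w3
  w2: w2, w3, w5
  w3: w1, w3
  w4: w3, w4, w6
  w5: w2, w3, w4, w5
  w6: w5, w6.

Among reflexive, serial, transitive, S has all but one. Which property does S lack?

Reflexive: yes — every world is S-related to itself.
Serial: yes — every world has a successor (e.g. w0 S w0).
Transitive: no — w0 S w2 and w2 S w5, but not w0 S w5.
Only transitive fails.

transitive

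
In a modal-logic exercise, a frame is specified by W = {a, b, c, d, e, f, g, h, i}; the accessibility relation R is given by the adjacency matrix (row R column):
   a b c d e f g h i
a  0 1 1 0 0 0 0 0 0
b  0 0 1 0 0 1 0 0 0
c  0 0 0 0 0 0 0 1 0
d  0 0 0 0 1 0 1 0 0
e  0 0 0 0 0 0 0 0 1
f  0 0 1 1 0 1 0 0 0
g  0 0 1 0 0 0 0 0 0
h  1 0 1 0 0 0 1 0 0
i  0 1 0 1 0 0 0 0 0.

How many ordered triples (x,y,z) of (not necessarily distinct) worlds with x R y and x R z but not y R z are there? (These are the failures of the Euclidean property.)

29

Enumerating: (a,b,b), (a,c,b), (a,c,c), (b,c,c), (b,c,f), (c,h,h), (d,e,e), (d,e,g), (d,g,e), (d,g,g), (e,i,i), (f,c,c), … and 17 more.
Total: 29.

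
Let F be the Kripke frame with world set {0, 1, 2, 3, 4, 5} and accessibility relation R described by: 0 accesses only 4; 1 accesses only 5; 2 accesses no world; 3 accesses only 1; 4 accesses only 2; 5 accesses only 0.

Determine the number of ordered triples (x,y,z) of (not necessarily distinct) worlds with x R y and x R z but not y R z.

Enumerating: (0,4,4), (1,5,5), (3,1,1), (4,2,2), (5,0,0).

5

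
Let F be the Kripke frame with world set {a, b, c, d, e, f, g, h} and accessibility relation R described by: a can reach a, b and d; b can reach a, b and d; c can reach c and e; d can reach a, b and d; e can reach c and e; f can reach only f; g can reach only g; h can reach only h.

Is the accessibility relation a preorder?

Reflexive: yes — every world is R-related to itself.
Transitive: yes — every two-step R-path is closed by a direct edge.
So R is a preorder.

Yes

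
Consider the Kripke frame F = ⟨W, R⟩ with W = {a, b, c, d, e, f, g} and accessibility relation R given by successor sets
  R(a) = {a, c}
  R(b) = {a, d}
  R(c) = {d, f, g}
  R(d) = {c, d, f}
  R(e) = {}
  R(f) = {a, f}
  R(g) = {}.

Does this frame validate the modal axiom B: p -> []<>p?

No

By correspondence theory, B is valid on a frame iff R is symmetric.
Symmetric: no — a R c but not c R a.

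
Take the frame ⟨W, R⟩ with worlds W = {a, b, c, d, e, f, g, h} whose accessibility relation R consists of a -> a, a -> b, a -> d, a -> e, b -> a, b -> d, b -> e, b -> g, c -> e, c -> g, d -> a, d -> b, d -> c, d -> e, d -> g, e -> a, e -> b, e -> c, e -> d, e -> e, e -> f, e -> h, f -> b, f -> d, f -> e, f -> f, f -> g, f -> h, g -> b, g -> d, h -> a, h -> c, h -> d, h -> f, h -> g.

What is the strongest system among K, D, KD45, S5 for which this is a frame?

Serial (axiom D): yes — every world has a successor (e.g. a R a).
Euclidean (axiom 5): no — b R a and b R g, but not a R g.
Transitive (axiom 4): no — a R b and b R g, but not a R g.
Reflexive (axiom T): no — b is not related to itself.
So F validates K, D; KD45 would additionally require R to be Euclidean and transitive. The strongest is D.

D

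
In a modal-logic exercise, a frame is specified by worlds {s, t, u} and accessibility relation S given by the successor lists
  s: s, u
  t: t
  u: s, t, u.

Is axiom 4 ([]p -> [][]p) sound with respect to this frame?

No

The schema 4 characterises exactly the transitive frames.
Transitive: no — s S u and u S t, but not s S t.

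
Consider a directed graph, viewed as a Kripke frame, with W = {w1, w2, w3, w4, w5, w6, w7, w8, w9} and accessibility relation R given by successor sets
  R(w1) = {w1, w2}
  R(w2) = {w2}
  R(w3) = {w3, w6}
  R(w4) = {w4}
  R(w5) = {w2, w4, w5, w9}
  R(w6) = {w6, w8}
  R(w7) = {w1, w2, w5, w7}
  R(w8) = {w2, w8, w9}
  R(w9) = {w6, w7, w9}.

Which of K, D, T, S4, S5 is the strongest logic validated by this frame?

Serial (axiom D): yes — every world has a successor (e.g. w1 R w1).
Reflexive (axiom T): yes — every world is R-related to itself.
Transitive (axiom 4): no — w3 R w6 and w6 R w8, but not w3 R w8.
Euclidean (axiom 5): no — w5 R w2 and w5 R w4, but not w2 R w4.
So F validates K, D, T; S4 would additionally require R to be transitive. The strongest is T.

T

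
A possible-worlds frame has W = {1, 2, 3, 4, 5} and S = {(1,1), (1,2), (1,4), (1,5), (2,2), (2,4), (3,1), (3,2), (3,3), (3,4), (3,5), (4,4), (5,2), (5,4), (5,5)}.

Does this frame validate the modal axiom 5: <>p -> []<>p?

By correspondence theory, 5 is valid on a frame iff S is Euclidean.
Euclidean: no — 1 S 2 and 1 S 5, but not 2 S 5.

No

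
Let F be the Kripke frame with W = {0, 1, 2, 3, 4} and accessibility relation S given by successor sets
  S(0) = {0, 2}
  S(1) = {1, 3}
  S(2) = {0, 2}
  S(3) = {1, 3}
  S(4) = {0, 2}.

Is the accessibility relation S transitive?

Yes

Transitive: yes — every two-step S-path is closed by a direct edge.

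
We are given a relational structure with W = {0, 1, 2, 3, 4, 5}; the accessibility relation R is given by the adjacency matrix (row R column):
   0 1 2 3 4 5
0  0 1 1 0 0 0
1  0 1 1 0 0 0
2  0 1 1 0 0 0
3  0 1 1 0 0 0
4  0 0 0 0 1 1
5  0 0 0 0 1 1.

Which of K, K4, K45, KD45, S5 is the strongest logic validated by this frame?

KD45

Transitive (axiom 4): yes — every two-step R-path is closed by a direct edge.
Euclidean (axiom 5): yes — any two successors of a common world are R-related.
Serial (axiom D): yes — every world has a successor (e.g. 0 R 1).
Reflexive (axiom T): no — 0 is not related to itself.
So F validates K, K4, K45, KD45; S5 would additionally require R to be reflexive. The strongest is KD45.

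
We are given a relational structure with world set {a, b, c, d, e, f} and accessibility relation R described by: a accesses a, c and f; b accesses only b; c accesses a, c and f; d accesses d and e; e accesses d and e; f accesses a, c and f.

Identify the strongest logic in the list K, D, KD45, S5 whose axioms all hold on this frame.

Serial (axiom D): yes — every world has a successor (e.g. a R a).
Euclidean (axiom 5): yes — any two successors of a common world are R-related.
Transitive (axiom 4): yes — every two-step R-path is closed by a direct edge.
Reflexive (axiom T): yes — every world is R-related to itself.
So F validates K, D, KD45, S5. The strongest is S5.

S5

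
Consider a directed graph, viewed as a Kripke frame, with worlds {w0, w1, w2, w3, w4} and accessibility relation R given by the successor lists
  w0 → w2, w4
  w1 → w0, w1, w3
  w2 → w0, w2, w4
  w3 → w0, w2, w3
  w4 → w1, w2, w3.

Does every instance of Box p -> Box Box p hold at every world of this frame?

No

Axiom 4 corresponds to the accessibility relation being transitive.
Transitive: no — w0 R w4 and w4 R w1, but not w0 R w1.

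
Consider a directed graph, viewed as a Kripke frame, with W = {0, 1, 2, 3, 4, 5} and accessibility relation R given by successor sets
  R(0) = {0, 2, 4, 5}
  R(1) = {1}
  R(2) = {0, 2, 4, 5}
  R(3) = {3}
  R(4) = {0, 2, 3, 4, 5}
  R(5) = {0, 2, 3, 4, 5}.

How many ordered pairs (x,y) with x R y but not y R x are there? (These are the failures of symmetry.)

Enumerating: (4,3), (5,3).

2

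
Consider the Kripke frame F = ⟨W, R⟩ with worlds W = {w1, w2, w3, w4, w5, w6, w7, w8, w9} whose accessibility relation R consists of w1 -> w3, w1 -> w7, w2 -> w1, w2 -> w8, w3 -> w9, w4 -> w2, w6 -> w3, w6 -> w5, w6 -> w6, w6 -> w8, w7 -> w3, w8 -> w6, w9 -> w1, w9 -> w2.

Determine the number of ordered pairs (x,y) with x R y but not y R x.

11

Enumerating: (w1,w3), (w1,w7), (w2,w1), (w2,w8), (w3,w9), (w4,w2), (w6,w3), (w6,w5), (w7,w3), (w9,w1), (w9,w2).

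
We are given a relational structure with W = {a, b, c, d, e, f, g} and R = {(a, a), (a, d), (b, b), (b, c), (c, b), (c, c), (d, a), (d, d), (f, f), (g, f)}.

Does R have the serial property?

No

Serial: no — e has no R-successor.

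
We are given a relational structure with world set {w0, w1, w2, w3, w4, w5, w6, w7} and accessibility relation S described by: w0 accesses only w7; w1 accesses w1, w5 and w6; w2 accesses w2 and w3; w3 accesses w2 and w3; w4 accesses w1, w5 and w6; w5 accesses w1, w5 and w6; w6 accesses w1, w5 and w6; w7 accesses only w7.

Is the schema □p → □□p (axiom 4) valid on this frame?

Yes

Axiom 4 corresponds to the accessibility relation being transitive.
Transitive: yes — every two-step S-path is closed by a direct edge.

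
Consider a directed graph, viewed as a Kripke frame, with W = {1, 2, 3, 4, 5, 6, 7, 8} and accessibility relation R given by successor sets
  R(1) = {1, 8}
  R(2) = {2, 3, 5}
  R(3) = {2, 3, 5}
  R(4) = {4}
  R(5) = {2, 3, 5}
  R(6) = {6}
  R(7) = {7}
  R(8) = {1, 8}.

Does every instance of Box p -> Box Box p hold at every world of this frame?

Yes

Axiom 4 corresponds to the accessibility relation being transitive.
Transitive: yes — every two-step R-path is closed by a direct edge.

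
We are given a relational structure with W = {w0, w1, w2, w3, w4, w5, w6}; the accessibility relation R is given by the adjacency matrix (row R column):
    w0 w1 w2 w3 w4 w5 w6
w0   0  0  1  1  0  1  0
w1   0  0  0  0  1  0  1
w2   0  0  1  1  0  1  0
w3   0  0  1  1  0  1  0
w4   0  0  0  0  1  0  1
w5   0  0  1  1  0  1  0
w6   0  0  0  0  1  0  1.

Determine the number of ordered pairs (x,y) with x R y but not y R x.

5

Enumerating: (w0,w2), (w0,w3), (w0,w5), (w1,w4), (w1,w6).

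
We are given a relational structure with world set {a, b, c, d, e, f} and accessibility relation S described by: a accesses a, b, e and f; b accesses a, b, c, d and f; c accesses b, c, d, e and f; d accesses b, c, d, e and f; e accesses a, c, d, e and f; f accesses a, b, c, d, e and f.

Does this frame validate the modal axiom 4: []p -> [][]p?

The schema 4 characterises exactly the transitive frames.
Transitive: no — a S b and b S c, but not a S c.

No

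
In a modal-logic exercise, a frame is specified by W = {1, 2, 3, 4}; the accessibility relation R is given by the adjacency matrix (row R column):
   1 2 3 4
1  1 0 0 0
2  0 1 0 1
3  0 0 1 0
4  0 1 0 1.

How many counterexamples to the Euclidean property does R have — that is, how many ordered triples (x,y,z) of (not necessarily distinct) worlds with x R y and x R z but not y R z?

R is Euclidean; there are no such tuples.

0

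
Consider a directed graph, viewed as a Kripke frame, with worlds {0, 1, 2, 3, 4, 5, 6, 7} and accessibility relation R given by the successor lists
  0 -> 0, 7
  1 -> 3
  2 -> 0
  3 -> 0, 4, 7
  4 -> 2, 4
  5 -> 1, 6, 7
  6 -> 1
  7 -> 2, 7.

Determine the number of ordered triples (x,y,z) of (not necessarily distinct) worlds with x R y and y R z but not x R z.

Enumerating: (0,7,2), (1,3,0), (1,3,4), (1,3,7), (2,0,7), (3,4,2), (3,7,2), (4,2,0), (5,1,3), (5,7,2), (6,1,3), (7,2,0).

12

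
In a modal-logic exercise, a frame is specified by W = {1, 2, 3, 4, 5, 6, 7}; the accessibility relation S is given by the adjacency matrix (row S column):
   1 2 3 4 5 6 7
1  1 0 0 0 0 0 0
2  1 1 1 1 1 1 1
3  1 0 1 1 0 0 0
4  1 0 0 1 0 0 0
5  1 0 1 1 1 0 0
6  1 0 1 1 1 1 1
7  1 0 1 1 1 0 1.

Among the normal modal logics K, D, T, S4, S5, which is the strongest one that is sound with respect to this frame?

Serial (axiom D): yes — every world has a successor (e.g. 1 S 1).
Reflexive (axiom T): yes — every world is S-related to itself.
Transitive (axiom 4): yes — every two-step S-path is closed by a direct edge.
Euclidean (axiom 5): no — 2 S 1 and 2 S 3, but not 1 S 3.
So F validates K, D, T, S4; S5 would additionally require S to be Euclidean. The strongest is S4.

S4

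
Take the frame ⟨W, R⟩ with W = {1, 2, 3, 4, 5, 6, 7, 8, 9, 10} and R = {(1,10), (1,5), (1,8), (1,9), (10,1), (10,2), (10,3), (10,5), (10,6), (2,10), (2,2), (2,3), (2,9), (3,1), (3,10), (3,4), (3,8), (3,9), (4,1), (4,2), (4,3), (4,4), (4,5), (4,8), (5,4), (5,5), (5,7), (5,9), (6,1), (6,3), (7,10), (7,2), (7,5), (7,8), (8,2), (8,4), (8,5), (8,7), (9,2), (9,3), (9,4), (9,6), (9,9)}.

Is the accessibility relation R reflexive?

No

Reflexive: no — 1 is not related to itself.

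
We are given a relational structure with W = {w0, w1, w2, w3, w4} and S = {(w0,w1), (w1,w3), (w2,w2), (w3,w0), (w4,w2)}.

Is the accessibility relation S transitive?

No

Transitive: no — w0 S w1 and w1 S w3, but not w0 S w3.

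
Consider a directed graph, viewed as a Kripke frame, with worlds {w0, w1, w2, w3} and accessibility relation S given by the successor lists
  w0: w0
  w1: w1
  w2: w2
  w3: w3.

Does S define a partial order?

Yes

Reflexive: yes — every world is S-related to itself.
Transitive: yes — every two-step S-path is closed by a direct edge.
Antisymmetric: yes — no distinct pair is related both ways.
So S is a partial order.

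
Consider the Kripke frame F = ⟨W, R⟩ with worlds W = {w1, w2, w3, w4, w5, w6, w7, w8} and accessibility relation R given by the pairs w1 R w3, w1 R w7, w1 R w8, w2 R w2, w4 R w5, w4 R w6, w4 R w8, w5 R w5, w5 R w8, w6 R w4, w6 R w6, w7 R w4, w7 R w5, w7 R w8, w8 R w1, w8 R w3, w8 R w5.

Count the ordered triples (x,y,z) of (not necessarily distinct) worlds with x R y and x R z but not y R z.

25

Enumerating: (w1,w3,w3), (w1,w3,w7), (w1,w3,w8), (w1,w7,w3), (w1,w7,w7), (w1,w8,w7), (w1,w8,w8), (w4,w5,w6), (w4,w6,w5), (w4,w6,w8), (w4,w8,w6), (w4,w8,w8), … and 13 more.
Total: 25.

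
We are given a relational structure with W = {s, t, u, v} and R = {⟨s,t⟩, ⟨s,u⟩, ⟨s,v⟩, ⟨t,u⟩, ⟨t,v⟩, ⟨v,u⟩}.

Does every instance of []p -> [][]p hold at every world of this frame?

Axiom 4 corresponds to the accessibility relation being transitive.
Transitive: yes — every two-step R-path is closed by a direct edge.

Yes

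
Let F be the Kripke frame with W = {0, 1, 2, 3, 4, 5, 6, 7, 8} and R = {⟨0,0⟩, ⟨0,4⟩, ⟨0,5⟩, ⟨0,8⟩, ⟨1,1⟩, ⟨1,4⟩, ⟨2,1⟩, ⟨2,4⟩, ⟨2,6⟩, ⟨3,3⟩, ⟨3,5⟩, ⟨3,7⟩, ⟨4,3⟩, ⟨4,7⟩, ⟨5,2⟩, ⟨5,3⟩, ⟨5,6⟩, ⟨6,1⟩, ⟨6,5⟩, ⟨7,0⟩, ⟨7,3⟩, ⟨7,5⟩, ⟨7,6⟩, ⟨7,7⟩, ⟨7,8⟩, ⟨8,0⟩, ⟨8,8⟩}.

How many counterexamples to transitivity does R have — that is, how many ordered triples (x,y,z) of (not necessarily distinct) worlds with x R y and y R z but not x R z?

35

Enumerating: (0,4,3), (0,4,7), (0,5,2), (0,5,3), (0,5,6), (1,4,3), (1,4,7), (2,4,3), (2,4,7), (2,6,5), (3,5,2), (3,5,6), … and 23 more.
Total: 35.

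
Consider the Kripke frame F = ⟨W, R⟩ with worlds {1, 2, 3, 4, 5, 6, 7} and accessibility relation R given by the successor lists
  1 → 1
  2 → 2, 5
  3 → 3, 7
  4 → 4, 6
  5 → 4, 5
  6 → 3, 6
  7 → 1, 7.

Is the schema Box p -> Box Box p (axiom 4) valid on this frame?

The schema 4 characterises exactly the transitive frames.
Transitive: no — 2 R 5 and 5 R 4, but not 2 R 4.

No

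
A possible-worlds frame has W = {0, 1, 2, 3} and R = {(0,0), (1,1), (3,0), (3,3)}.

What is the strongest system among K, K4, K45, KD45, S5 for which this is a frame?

Transitive (axiom 4): yes — every two-step R-path is closed by a direct edge.
Euclidean (axiom 5): no — 3 R 0 and 3 R 3, but not 0 R 3.
Serial (axiom D): no — 2 has no R-successor.
Reflexive (axiom T): no — 2 is not related to itself.
So F validates K, K4; K45 would additionally require R to be Euclidean. The strongest is K4.

K4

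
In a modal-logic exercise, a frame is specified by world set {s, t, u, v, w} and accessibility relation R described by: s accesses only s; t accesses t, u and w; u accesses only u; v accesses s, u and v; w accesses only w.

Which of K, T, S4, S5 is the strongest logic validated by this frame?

Reflexive (axiom T): yes — every world is R-related to itself.
Transitive (axiom 4): yes — every two-step R-path is closed by a direct edge.
Euclidean (axiom 5): no — t R u and t R w, but not u R w.
So F validates K, T, S4; S5 would additionally require R to be Euclidean. The strongest is S4.

S4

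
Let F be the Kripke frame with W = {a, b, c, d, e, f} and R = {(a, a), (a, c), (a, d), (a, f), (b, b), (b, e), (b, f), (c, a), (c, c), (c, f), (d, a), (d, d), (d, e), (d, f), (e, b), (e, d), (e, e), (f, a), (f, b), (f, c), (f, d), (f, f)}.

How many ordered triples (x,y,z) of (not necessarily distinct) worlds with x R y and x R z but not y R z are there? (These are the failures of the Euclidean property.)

Enumerating: (a,c,d), (a,d,c), (b,e,f), (b,f,e), (d,a,e), (d,e,a), (d,e,f), (d,f,e), (e,b,d), (e,d,b), (f,a,b), (f,b,a), (f,b,c), (f,b,d), (f,c,b), (f,c,d), (f,d,b), (f,d,c).

18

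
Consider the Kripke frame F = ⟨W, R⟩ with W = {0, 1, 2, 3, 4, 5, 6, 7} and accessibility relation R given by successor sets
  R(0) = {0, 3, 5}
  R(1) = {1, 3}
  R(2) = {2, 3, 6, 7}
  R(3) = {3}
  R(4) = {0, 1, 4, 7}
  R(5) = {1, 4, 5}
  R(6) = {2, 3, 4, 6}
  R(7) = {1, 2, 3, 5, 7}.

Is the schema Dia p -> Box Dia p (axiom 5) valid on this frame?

By correspondence theory, 5 is valid on a frame iff R is Euclidean.
Euclidean: no — 0 R 3 and 0 R 5, but not 3 R 5.

No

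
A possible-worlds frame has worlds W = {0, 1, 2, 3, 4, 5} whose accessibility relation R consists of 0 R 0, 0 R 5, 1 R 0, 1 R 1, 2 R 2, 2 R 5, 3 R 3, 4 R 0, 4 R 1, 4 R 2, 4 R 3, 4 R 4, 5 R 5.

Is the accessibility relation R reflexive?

Yes

Reflexive: yes — every world is R-related to itself.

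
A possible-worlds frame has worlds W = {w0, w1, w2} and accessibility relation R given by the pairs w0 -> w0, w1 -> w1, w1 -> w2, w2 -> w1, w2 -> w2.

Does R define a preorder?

Yes

Reflexive: yes — every world is R-related to itself.
Transitive: yes — every two-step R-path is closed by a direct edge.
So R is a preorder.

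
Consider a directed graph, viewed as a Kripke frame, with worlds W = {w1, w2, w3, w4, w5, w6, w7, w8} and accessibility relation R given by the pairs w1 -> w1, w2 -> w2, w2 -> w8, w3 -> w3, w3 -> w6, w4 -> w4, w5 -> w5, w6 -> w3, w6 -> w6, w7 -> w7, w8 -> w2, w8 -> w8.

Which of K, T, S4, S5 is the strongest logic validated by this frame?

S5

Reflexive (axiom T): yes — every world is R-related to itself.
Transitive (axiom 4): yes — every two-step R-path is closed by a direct edge.
Euclidean (axiom 5): yes — any two successors of a common world are R-related.
So F validates K, T, S4, S5. The strongest is S5.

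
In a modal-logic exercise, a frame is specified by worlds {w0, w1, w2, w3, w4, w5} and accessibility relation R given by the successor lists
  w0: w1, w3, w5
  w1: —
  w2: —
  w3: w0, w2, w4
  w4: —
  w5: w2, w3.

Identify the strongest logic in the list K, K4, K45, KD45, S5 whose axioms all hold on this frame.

Transitive (axiom 4): no — w0 R w3 and w3 R w2, but not w0 R w2.
Euclidean (axiom 5): no — w0 R w1 and w0 R w3, but not w1 R w3.
Serial (axiom D): no — w1 has no R-successor.
Reflexive (axiom T): no — w0 is not related to itself.
So F validates K; K4 would additionally require R to be transitive. The strongest is K.

K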